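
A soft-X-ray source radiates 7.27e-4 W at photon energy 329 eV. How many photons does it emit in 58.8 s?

8.11e14 photons

Total energy: E_total = P·t = 7.27e-4 × 58.8 = 0.04275 J.
Per-photon energy: E = 5.271e-17 J.
N = E_total / E_photon = 8.11e14.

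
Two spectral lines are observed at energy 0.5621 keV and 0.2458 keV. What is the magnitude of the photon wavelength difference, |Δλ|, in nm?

Using λ = hc/E: λ₁ = 2.2057e-9 m, λ₂ = 5.0441e-9 m.
|Δλ| = |2.2057e-9 − 5.0441e-9| = 2.84e-9 m = 2.84 nm.

2.84 nm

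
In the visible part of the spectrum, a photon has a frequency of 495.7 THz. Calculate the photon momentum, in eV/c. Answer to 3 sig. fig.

2.05 eV/c

Take h = 6.62607015e-34 J·s, c = 2.99792458e8 m/s, 1 eV = 1.602176634e-19 J.
In SI units: f = 495.7 THz = 4.957e14 Hz.
For a photon p = hf/c, so p = 1.096e-27 kg·m/s.
Converting to eV/c: p = 2.050 eV/c ≈ 2.05 eV/c.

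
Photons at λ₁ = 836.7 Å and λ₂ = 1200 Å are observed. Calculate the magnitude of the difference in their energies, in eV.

4.49 eV

Using E = hc/λ: E₁ = 2.3741 × 10^-18 J, E₂ = 1.6554 × 10^-18 J.
|ΔE| = |2.3741 × 10^-18 − 1.6554 × 10^-18| = 7.19 × 10^-19 J = 4.49 eV.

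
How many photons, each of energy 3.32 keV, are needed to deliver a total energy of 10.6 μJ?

Per-photon energy: E = 5.319·10^-16 J (from energy = 3.32 keV).
N = E_total / E_photon = 1.06·10^-5 J / 5.319·10^-16 J = 1.99·10^10.

1.99·10^10 photons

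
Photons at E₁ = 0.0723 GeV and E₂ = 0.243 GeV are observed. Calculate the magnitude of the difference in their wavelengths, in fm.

12.0 fm

Using λ = hc/E: λ₁ = 1.715e-14 m, λ₂ = 5.102e-15 m.
|Δλ| = |1.715e-14 − 5.102e-15| = 1.20e-14 m = 12.0 fm.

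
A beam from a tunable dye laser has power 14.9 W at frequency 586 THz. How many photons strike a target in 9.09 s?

3.49 × 10^20 photons

Total energy: E_total = P·t = 14.9 × 9.09 = 135.4 J.
Per-photon energy: E = 3.883 × 10^-19 J.
N = E_total / E_photon = 3.49 × 10^20.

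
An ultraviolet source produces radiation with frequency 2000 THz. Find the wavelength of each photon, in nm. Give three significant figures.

Convert to SI: f = 2000 THz = 2.0 × 10^15 Hz.
For a photon λ = c/f, so λ = 1.499 × 10^-7 m.
Converting to nm: λ = 149.9 nm ≈ 150 nm.

150 nm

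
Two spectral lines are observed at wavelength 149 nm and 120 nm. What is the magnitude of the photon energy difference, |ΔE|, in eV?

Using E = hc/λ: E₁ = 1.333e-18 J, E₂ = 1.655e-18 J.
|ΔE| = |1.333e-18 − 1.655e-18| = 3.22e-19 J = 2.01 eV.

2.01 eV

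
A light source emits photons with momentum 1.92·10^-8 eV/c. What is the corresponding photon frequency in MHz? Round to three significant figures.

(h = 6.62607015·10^-34 J·s, c = 2.99792458·10^8 m/s, 1 eV = 1.602176634·10^-19 J.)
In SI units: p = 1.92·10^-8 eV/c = 1.0261·10^-35 kg·m/s.
Apply f = pc/h: f = 4.643·10^6 Hz.
Converting to MHz: f = 4.643 MHz ≈ 4.64 MHz.

4.64 MHz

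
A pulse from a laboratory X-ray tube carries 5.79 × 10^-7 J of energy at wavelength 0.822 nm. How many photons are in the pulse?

Per-photon energy: E = 2.417 × 10^-16 J (from wavelength = 0.822 nm).
N = E_total / E_photon = 5.79 × 10^-7 J / 2.417 × 10^-16 J = 2.40 × 10^9.

2.40 × 10^9 photons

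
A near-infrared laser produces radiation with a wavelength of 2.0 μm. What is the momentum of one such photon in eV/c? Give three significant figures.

Take h = 6.62607015e-34 J·s, c = 2.99792458e8 m/s, 1 eV = 1.602176634e-19 J.
First convert: λ = 2.0 μm = 2.0e-6 m.
The photon relation is p = h/λ, giving p = 3.313e-28 kg·m/s.
Converting to eV/c: p = 0.6199 eV/c ≈ 0.620 eV/c.

0.620 eV/c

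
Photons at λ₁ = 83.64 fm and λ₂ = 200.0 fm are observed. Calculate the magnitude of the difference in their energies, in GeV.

Using E = hc/λ: E₁ = 2.3750e-12 J, E₂ = 9.9322e-13 J.
|ΔE| = |2.3750e-12 − 9.9322e-13| = 1.38e-12 J = 8.62e-3 GeV.

8.62e-3 GeV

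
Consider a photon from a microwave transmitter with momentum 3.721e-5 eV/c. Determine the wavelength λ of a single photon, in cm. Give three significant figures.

3.33 cm

Take h = 6.62607015e-34 J·s, c = 2.99792458e8 m/s, 1 eV = 1.602176634e-19 J.
In SI units: p = 3.721e-5 eV/c = 1.9886e-32 kg·m/s.
For a photon λ = h/p, so λ = 0.03332 m.
Converting to cm: λ = 3.332 cm ≈ 3.33 cm.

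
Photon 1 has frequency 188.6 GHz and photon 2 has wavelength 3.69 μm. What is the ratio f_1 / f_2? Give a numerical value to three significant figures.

2.32 × 10^-3

f_1 = 1.886 × 10^11 Hz (from frequency = 188.6 GHz, via f given directly).
f_2 = 8.124 × 10^13 Hz (from wavelength = 3.69 μm, via f = c/λ).
Ratio = 1.886 × 10^11 / 8.124 × 10^13 = 2.32 × 10^-3.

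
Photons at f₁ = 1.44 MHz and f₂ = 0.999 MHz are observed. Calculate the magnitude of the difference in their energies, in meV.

Using E = hf: E₁ = 9.542 × 10^-28 J, E₂ = 6.619 × 10^-28 J.
|ΔE| = |9.542 × 10^-28 − 6.619 × 10^-28| = 2.92 × 10^-28 J = 1.82 × 10^-6 meV.

1.82 × 10^-6 meV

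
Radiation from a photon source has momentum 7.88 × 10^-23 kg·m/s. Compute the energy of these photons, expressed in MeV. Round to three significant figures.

0.147 MeV

Take c = 2.99792458 × 10^8 m/s, 1 eV = 1.602176634 × 10^-19 J.
For a photon E = pc, so E = 2.362 × 10^-14 J.
Converting to MeV: E = 0.1474 MeV ≈ 0.147 MeV.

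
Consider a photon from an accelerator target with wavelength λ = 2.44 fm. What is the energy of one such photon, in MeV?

(h = 6.62607015 × 10^-34 J·s, c = 2.99792458 × 10^8 m/s, 1 eV = 1.602176634 × 10^-19 J.)
First convert: λ = 2.44 fm = 2.44 × 10^-15 m.
Apply E = hc/λ: E = 8.141 × 10^-11 J.
Converting to MeV: E = 508.1 MeV ≈ 508 MeV.

508 MeV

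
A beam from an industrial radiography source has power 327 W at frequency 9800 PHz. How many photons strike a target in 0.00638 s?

Total energy: E_total = P·t = 327 × 0.00638 = 2.086 J.
Per-photon energy: E = 6.494e-15 J.
N = E_total / E_photon = 3.21e14.

3.21e14 photons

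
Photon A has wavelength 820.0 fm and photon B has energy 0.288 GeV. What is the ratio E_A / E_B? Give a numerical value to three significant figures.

E_A = 2.422 × 10^-13 J (from wavelength = 820.0 fm, via E = hc/λ).
E_B = 4.614 × 10^-11 J (from energy = 0.288 GeV, via E given directly).
Ratio = 2.422 × 10^-13 / 4.614 × 10^-11 = 5.25 × 10^-3.

5.25 × 10^-3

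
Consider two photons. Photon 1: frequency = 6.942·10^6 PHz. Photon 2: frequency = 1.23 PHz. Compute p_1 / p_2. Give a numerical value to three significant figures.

5.64·10^6

p_1 = 1.534·10^-20 kg·m/s (from frequency = 6.942·10^6 PHz, via p = hf/c).
p_2 = 2.719·10^-27 kg·m/s (from frequency = 1.23 PHz, via p = hf/c).
Ratio = 1.534·10^-20 / 2.719·10^-27 = 5.64·10^6.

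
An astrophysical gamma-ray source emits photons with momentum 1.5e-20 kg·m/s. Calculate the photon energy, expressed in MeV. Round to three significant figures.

28.1 MeV

The photon relation is E = pc, giving E = 4.497e-12 J.
Converting to MeV: E = 28.07 MeV ≈ 28.1 MeV.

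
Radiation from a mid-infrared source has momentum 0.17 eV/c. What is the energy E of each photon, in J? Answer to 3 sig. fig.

2.72 × 10^-20 J

Convert to SI: p = 0.17 eV/c = 9.0853 × 10^-29 kg·m/s.
For a photon E = pc, so E = 2.724 × 10^-20 J.
So E ≈ 2.72 × 10^-20 J.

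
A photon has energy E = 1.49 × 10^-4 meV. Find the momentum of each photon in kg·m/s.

7.96 × 10^-35 kg·m/s

Use c = 2.99792458 × 10^8 m/s, 1 eV = 1.602176634 × 10^-19 J.
Convert to SI: E = 1.49 × 10^-4 meV = 2.3872 × 10^-26 J.
The photon relation is p = E/c, giving p = 7.963 × 10^-35 kg·m/s.
So p ≈ 7.96 × 10^-35 kg·m/s.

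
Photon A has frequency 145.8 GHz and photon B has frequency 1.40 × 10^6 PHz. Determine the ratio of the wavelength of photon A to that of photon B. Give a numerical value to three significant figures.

λ_A = 0.002056 m (from frequency = 145.8 GHz, via λ = c/f).
λ_B = 2.141 × 10^-13 m (from frequency = 1.40 × 10^6 PHz, via λ = c/f).
Ratio = 0.002056 / 2.141 × 10^-13 = 9.60 × 10^9.

9.60 × 10^9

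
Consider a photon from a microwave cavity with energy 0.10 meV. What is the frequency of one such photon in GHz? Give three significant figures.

Use h = 6.62607015·10^-34 J·s, 1 eV = 1.602176634·10^-19 J.
Convert to SI: E = 0.10 meV = 1.6022·10^-23 J.
For a photon f = E/h, so f = 2.418·10^10 Hz.
Converting to GHz: f = 24.18 GHz ≈ 24.2 GHz.

24.2 GHz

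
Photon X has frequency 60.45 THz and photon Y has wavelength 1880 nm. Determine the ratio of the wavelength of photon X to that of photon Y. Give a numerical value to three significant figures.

2.64

λ_X = 4.959 × 10^-6 m (from frequency = 60.45 THz, via λ = c/f).
λ_Y = 1.880 × 10^-6 m (from wavelength = 1880 nm, via λ given directly).
Ratio = 4.959 × 10^-6 / 1.880 × 10^-6 = 2.64.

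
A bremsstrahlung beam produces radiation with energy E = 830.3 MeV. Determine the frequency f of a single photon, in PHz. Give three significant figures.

2.01 × 10^8 PHz

Take h = 6.62607015 × 10^-34 J·s, 1 eV = 1.602176634 × 10^-19 J.
First convert: E = 830.3 MeV = 1.3303 × 10^-10 J.
For a photon f = E/h, so f = 2.008 × 10^23 Hz.
Converting to PHz: f = 2.008 × 10^8 PHz ≈ 2.01 × 10^8 PHz.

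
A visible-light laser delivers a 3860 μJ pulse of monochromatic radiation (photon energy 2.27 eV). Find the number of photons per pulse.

1.06 × 10^16 photons

Per-photon energy: E = 3.637 × 10^-19 J (from energy = 2.27 eV).
N = E_total / E_photon = 0.00386 J / 3.637 × 10^-19 J = 1.06 × 10^16.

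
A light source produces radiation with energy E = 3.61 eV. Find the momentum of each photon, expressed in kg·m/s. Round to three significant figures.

1.93e-27 kg·m/s

In SI units: E = 3.61 eV = 5.7839e-19 J.
The photon relation is p = E/c, giving p = 1.929e-27 kg·m/s.
So p ≈ 1.93e-27 kg·m/s.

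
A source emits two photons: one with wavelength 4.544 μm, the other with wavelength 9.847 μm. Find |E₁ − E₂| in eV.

Using E = hc/λ: E₁ = 4.3716 × 10^-20 J, E₂ = 2.0173 × 10^-20 J.
|ΔE| = |4.3716 × 10^-20 − 2.0173 × 10^-20| = 2.35 × 10^-20 J = 0.147 eV.

0.147 eV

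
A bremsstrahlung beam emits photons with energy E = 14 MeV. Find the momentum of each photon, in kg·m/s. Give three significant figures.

Convert to SI: E = 14 MeV = 2.2430 × 10^-12 J.
For a photon p = E/c, so p = 7.482 × 10^-21 kg·m/s.
So p ≈ 7.48 × 10^-21 kg·m/s.

7.48 × 10^-21 kg·m/s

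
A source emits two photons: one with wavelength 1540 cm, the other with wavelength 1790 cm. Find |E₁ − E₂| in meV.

1.12e-5 meV

Using E = hc/λ: E₁ = 1.290e-26 J, E₂ = 1.110e-26 J.
|ΔE| = |1.290e-26 − 1.110e-26| = 1.80e-27 J = 1.12e-5 meV.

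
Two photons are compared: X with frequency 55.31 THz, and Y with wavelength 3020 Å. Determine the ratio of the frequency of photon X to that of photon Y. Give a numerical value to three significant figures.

f_X = 5.531 × 10^13 Hz (from frequency = 55.31 THz, via f given directly).
f_Y = 9.927 × 10^14 Hz (from wavelength = 3020 Å, via f = c/λ).
Ratio = 5.531 × 10^13 / 9.927 × 10^14 = 0.0557.

0.0557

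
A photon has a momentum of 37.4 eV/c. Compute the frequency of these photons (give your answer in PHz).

9.04 PHz

(h = 6.62607015 × 10^-34 J·s, c = 2.99792458 × 10^8 m/s, 1 eV = 1.602176634 × 10^-19 J.)
Convert to SI: p = 37.4 eV/c = 1.9988 × 10^-26 kg·m/s.
Since f = pc/h for a photon, f = 9.043 × 10^15 Hz.
Converting to PHz: f = 9.043 PHz ≈ 9.04 PHz.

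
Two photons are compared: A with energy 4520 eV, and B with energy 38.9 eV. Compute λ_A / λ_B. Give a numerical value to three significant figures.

8.61e-3

λ_A = 2.743e-10 m (from energy = 4520 eV, via λ = hc/E).
λ_B = 3.187e-8 m (from energy = 38.9 eV, via λ = hc/E).
Ratio = 2.743e-10 / 3.187e-8 = 8.61e-3.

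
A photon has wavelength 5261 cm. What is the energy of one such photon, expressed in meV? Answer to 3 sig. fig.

Take h = 6.62607015 × 10^-34 J·s, c = 2.99792458 × 10^8 m/s, 1 eV = 1.602176634 × 10^-19 J.
In SI units: λ = 5261 cm = 52.61 m.
Since E = hc/λ for a photon, E = 3.776 × 10^-27 J.
Converting to meV: E = 2.357 × 10^-5 meV ≈ 2.36 × 10^-5 meV.

2.36 × 10^-5 meV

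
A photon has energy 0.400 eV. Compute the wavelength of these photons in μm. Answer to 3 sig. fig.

3.10 μm

In SI units: E = 0.400 eV = 6.4087e-20 J.
For a photon λ = hc/E, so λ = 3.100e-6 m.
Converting to μm: λ = 3.100 μm ≈ 3.10 μm.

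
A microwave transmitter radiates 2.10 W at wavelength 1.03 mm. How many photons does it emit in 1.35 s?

1.47 × 10^22 photons

Total energy: E_total = P·t = 2.10 × 1.35 = 2.835 J.
Per-photon energy: E = 1.929 × 10^-22 J.
N = E_total / E_photon = 1.47 × 10^22.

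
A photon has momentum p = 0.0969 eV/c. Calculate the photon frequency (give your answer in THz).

23.4 THz

Convert to SI: p = 0.0969 eV/c = 5.1786e-29 kg·m/s.
For a photon f = pc/h, so f = 2.343e13 Hz.
Converting to THz: f = 23.43 THz ≈ 23.4 THz.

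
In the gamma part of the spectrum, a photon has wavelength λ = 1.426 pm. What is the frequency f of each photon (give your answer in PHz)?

In SI units: λ = 1.426 pm = 1.426·10^-12 m.
For a photon f = c/λ, so f = 2.102·10^20 Hz.
Converting to PHz: f = 210200 PHz ≈ 2.10·10^5 PHz.

2.10·10^5 PHz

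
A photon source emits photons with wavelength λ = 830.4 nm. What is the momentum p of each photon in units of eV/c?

1.49 eV/c

In SI units: λ = 830.4 nm = 8.304 × 10^-7 m.
For a photon p = h/λ, so p = 7.979 × 10^-28 kg·m/s.
Converting to eV/c: p = 1.493 eV/c ≈ 1.49 eV/c.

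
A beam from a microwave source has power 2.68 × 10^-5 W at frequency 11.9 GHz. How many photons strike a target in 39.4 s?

Total energy: E_total = P·t = 2.68 × 10^-5 × 39.4 = 0.001056 J.
Per-photon energy: E = 7.885 × 10^-24 J.
N = E_total / E_photon = 1.34 × 10^20.

1.34 × 10^20 photons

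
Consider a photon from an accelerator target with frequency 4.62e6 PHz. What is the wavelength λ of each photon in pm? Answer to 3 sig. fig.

0.0649 pm

In SI units: f = 4.62e6 PHz = 4.62e21 Hz.
Apply λ = c/f: λ = 6.489e-14 m.
Converting to pm: λ = 0.06489 pm ≈ 0.0649 pm.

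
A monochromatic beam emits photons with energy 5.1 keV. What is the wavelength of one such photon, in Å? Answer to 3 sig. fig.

2.43 Å

(h = 6.62607015e-34 J·s, c = 2.99792458e8 m/s, 1 eV = 1.602176634e-19 J.)
First convert: E = 5.1 keV = 8.1711e-16 J.
For a photon λ = hc/E, so λ = 2.431e-10 m.
Converting to Å: λ = 2.431 Å ≈ 2.43 Å.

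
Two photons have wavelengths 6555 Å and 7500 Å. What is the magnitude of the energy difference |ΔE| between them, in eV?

0.238 eV

Using E = hc/λ: E₁ = 3.0304·10^-19 J, E₂ = 2.6486·10^-19 J.
|ΔE| = |3.0304·10^-19 − 2.6486·10^-19| = 3.82·10^-20 J = 0.238 eV.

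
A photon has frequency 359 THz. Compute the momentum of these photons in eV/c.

1.48 eV/c

In SI units: f = 359 THz = 3.59e14 Hz.
Since p = hf/c for a photon, p = 7.935e-28 kg·m/s.
Converting to eV/c: p = 1.485 eV/c ≈ 1.48 eV/c.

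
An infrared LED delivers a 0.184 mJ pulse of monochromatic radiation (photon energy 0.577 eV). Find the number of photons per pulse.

1.99e15 photons

Per-photon energy: E = 9.245e-20 J (from energy = 0.577 eV).
N = E_total / E_photon = 1.84e-4 J / 9.245e-20 J = 1.99e15.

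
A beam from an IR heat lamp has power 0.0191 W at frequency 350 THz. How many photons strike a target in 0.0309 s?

Total energy: E_total = P·t = 0.0191 × 0.0309 = 5.902 × 10^-4 J.
Per-photon energy: E = 2.319 × 10^-19 J.
N = E_total / E_photon = 2.54 × 10^15.

2.54 × 10^15 photons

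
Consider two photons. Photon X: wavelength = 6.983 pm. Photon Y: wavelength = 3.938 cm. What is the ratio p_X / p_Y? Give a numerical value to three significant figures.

5.64e9

p_X = 9.489e-23 kg·m/s (from wavelength = 6.983 pm, via p = h/λ).
p_Y = 1.683e-32 kg·m/s (from wavelength = 3.938 cm, via p = h/λ).
Ratio = 9.489e-23 / 1.683e-32 = 5.64e9.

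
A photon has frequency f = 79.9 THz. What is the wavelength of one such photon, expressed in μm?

First convert: f = 79.9 THz = 7.99 × 10^13 Hz.
Since λ = c/f for a photon, λ = 3.752 × 10^-6 m.
Converting to μm: λ = 3.752 μm ≈ 3.75 μm.

3.75 μm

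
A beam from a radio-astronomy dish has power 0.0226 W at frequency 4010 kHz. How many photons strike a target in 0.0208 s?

1.77 × 10^23 photons

Total energy: E_total = P·t = 0.0226 × 0.0208 = 4.701 × 10^-4 J.
Per-photon energy: E = 2.657 × 10^-27 J.
N = E_total / E_photon = 1.77 × 10^23.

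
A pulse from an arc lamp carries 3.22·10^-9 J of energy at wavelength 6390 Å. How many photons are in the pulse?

1.04·10^10 photons

Per-photon energy: E = 3.109·10^-19 J (from wavelength = 6390 Å).
N = E_total / E_photon = 3.22·10^-9 J / 3.109·10^-19 J = 1.04·10^10.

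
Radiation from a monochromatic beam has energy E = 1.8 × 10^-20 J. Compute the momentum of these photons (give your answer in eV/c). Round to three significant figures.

(c = 2.99792458 × 10^8 m/s, 1 eV = 1.602176634 × 10^-19 J.)
The photon relation is p = E/c, giving p = 6.004 × 10^-29 kg·m/s.
Converting to eV/c: p = 0.1123 eV/c ≈ 0.112 eV/c.

0.112 eV/c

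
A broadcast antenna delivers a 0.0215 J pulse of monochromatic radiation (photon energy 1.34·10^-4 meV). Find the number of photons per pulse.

1.00·10^24 photons

Per-photon energy: E = 2.147·10^-26 J (from energy = 1.34·10^-4 meV).
N = E_total / E_photon = 0.0215 J / 2.147·10^-26 J = 1.00·10^24.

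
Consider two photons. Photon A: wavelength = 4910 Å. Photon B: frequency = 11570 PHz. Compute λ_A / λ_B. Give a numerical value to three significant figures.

1.89 × 10^4

λ_A = 4.910 × 10^-7 m (from wavelength = 4910 Å, via λ given directly).
λ_B = 2.591 × 10^-11 m (from frequency = 11570 PHz, via λ = c/f).
Ratio = 4.910 × 10^-7 / 2.591 × 10^-11 = 1.89 × 10^4.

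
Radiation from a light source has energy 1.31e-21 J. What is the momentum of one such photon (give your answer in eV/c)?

8.18e-3 eV/c

For a photon p = E/c, so p = 4.370e-30 kg·m/s.
Converting to eV/c: p = 0.008176 eV/c ≈ 8.18e-3 eV/c.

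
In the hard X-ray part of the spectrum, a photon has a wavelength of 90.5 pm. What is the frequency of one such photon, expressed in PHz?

Convert to SI: λ = 90.5 pm = 9.05 × 10^-11 m.
Apply f = c/λ: f = 3.313 × 10^18 Hz.
Converting to PHz: f = 3313 PHz ≈ 3310 PHz.

3310 PHz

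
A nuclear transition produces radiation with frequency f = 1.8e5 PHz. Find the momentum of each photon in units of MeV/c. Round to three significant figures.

First convert: f = 1.8e5 PHz = 1.8e20 Hz.
Apply p = hf/c: p = 3.978e-22 kg·m/s.
Converting to MeV/c: p = 0.7444 MeV/c ≈ 0.744 MeV/c.

0.744 MeV/c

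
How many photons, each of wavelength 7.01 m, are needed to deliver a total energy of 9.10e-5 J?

3.21e21 photons

Per-photon energy: E = 2.834e-26 J (from wavelength = 7.01 m).
N = E_total / E_photon = 9.10e-5 J / 2.834e-26 J = 3.21e21.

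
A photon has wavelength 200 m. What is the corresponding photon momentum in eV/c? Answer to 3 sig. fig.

(h = 6.62607015 × 10^-34 J·s, c = 2.99792458 × 10^8 m/s, 1 eV = 1.602176634 × 10^-19 J.)
The photon relation is p = h/λ, giving p = 3.313 × 10^-36 kg·m/s.
Converting to eV/c: p = 6.199 × 10^-9 eV/c ≈ 6.20 × 10^-9 eV/c.

6.20 × 10^-9 eV/c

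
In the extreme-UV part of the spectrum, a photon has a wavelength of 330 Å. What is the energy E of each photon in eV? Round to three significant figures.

Take h = 6.62607015·10^-34 J·s, c = 2.99792458·10^8 m/s, 1 eV = 1.602176634·10^-19 J.
First convert: λ = 330 Å = 3.3·10^-8 m.
For a photon E = hc/λ, so E = 6.020·10^-18 J.
Converting to eV: E = 37.57 eV ≈ 37.6 eV.

37.6 eV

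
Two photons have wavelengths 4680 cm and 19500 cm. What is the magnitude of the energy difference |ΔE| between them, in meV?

2.01·10^-5 meV

Using E = hc/λ: E₁ = 4.245·10^-27 J, E₂ = 1.019·10^-27 J.
|ΔE| = |4.245·10^-27 − 1.019·10^-27| = 3.23·10^-27 J = 2.01·10^-5 meV.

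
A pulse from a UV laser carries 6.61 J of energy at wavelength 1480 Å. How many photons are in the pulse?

4.92 × 10^18 photons

Per-photon energy: E = 1.342 × 10^-18 J (from wavelength = 1480 Å).
N = E_total / E_photon = 6.61 J / 1.342 × 10^-18 J = 4.92 × 10^18.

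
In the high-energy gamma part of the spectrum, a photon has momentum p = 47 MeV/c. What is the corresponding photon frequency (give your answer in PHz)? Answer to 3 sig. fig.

1.14e7 PHz

First convert: p = 47 MeV/c = 2.5118e-20 kg·m/s.
For a photon f = pc/h, so f = 1.136e22 Hz.
Converting to PHz: f = 1.136e7 PHz ≈ 1.14e7 PHz.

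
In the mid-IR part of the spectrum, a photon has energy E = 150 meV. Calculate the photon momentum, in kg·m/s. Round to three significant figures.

Take c = 2.99792458 × 10^8 m/s, 1 eV = 1.602176634 × 10^-19 J.
In SI units: E = 150 meV = 2.4033 × 10^-20 J.
Apply p = E/c: p = 8.016 × 10^-29 kg·m/s.
So p ≈ 8.02 × 10^-29 kg·m/s.

8.02 × 10^-29 kg·m/s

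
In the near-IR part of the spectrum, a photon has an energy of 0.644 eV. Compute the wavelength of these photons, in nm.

1930 nm

Use h = 6.62607015·10^-34 J·s, c = 2.99792458·10^8 m/s, 1 eV = 1.602176634·10^-19 J.
In SI units: E = 0.644 eV = 1.0318·10^-19 J.
The photon relation is λ = hc/E, giving λ = 1.925·10^-6 m.
Converting to nm: λ = 1925 nm ≈ 1930 nm.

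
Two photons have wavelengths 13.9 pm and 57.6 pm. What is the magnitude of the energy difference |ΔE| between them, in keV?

Using E = hc/λ: E₁ = 1.429 × 10^-14 J, E₂ = 3.449 × 10^-15 J.
|ΔE| = |1.429 × 10^-14 − 3.449 × 10^-15| = 1.08 × 10^-14 J = 67.7 keV.

67.7 keV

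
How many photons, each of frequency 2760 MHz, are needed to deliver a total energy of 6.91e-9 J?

3.78e15 photons

Per-photon energy: E = 1.829e-24 J (from frequency = 2760 MHz).
N = E_total / E_photon = 6.91e-9 J / 1.829e-24 J = 3.78e15.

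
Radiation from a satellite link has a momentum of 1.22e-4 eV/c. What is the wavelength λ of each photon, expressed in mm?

In SI units: p = 1.22e-4 eV/c = 6.5200e-32 kg·m/s.
The photon relation is λ = h/p, giving λ = 0.01016 m.
Converting to mm: λ = 10.16 mm ≈ 10.2 mm.

10.2 mm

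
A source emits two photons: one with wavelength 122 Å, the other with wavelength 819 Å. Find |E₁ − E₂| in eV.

86.5 eV

Using E = hc/λ: E₁ = 1.628 × 10^-17 J, E₂ = 2.425 × 10^-18 J.
|ΔE| = |1.628 × 10^-17 − 2.425 × 10^-18| = 1.39 × 10^-17 J = 86.5 eV.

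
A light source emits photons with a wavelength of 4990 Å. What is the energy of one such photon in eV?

Use h = 6.62607015e-34 J·s, c = 2.99792458e8 m/s, 1 eV = 1.602176634e-19 J.
First convert: λ = 4990 Å = 4.99e-7 m.
For a photon E = hc/λ, so E = 3.981e-19 J.
Converting to eV: E = 2.485 eV ≈ 2.48 eV.

2.48 eV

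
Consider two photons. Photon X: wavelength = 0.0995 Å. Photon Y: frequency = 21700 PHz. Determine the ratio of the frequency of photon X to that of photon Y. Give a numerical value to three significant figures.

f_X = 3.013 × 10^19 Hz (from wavelength = 0.0995 Å, via f = c/λ).
f_Y = 2.170 × 10^19 Hz (from frequency = 21700 PHz, via f given directly).
Ratio = 3.013 × 10^19 / 2.170 × 10^19 = 1.39.

1.39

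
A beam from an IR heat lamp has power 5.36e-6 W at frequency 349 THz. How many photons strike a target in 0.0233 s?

Total energy: E_total = P·t = 5.36e-6 × 0.0233 = 1.249e-7 J.
Per-photon energy: E = 2.312e-19 J.
N = E_total / E_photon = 5.40e11.

5.40e11 photons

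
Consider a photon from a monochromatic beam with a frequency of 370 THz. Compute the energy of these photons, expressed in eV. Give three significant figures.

1.53 eV

First convert: f = 370 THz = 3.7e14 Hz.
Since E = hf for a photon, E = 2.452e-19 J.
Converting to eV: E = 1.530 eV ≈ 1.53 eV.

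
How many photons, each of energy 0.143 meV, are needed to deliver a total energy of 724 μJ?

3.16·10^19 photons

Per-photon energy: E = 2.291·10^-23 J (from energy = 0.143 meV).
N = E_total / E_photon = 7.24·10^-4 J / 2.291·10^-23 J = 3.16·10^19.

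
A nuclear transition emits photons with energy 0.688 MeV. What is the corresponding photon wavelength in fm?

First convert: E = 0.688 MeV = 1.1023·10^-13 J.
For a photon λ = hc/E, so λ = 1.802·10^-12 m.
Converting to fm: λ = 1802 fm ≈ 1800 fm.

1800 fm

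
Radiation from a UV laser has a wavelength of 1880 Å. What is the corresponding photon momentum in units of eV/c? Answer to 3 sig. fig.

6.59 eV/c

Take h = 6.62607015e-34 J·s, c = 2.99792458e8 m/s, 1 eV = 1.602176634e-19 J.
In SI units: λ = 1880 Å = 1.88e-7 m.
Apply p = h/λ: p = 3.525e-27 kg·m/s.
Converting to eV/c: p = 6.595 eV/c ≈ 6.59 eV/c.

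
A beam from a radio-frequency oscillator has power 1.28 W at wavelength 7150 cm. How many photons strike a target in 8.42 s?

3.88e27 photons

Total energy: E_total = P·t = 1.28 × 8.42 = 10.78 J.
Per-photon energy: E = 2.778e-27 J.
N = E_total / E_photon = 3.88e27.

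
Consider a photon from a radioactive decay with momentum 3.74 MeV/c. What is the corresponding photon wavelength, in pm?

0.332 pm

Take h = 6.62607015e-34 J·s, c = 2.99792458e8 m/s, 1 eV = 1.602176634e-19 J.
First convert: p = 3.74 MeV/c = 1.9988e-21 kg·m/s.
For a photon λ = h/p, so λ = 3.315e-13 m.
Converting to pm: λ = 0.3315 pm ≈ 0.332 pm.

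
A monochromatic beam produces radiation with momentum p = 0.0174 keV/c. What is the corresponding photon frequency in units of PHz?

(h = 6.62607015 × 10^-34 J·s, c = 2.99792458 × 10^8 m/s, 1 eV = 1.602176634 × 10^-19 J.)
In SI units: p = 0.0174 keV/c = 9.2991 × 10^-27 kg·m/s.
Since f = pc/h for a photon, f = 4.207 × 10^15 Hz.
Converting to PHz: f = 4.207 PHz ≈ 4.21 PHz.

4.21 PHz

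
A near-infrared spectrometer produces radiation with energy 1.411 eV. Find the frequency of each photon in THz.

341 THz

Take h = 6.62607015e-34 J·s, 1 eV = 1.602176634e-19 J.
Convert to SI: E = 1.411 eV = 2.2607e-19 J.
The photon relation is f = E/h, giving f = 3.412e14 Hz.
Converting to THz: f = 341.2 THz ≈ 341 THz.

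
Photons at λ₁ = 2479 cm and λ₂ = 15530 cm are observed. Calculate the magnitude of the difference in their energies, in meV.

4.20e-5 meV

Using E = hc/λ: E₁ = 8.0131e-27 J, E₂ = 1.2791e-27 J.
|ΔE| = |8.0131e-27 − 1.2791e-27| = 6.73e-27 J = 4.20e-5 meV.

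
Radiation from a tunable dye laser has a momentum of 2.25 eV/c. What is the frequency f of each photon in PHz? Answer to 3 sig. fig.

First convert: p = 2.25 eV/c = 1.2025 × 10^-27 kg·m/s.
Since f = pc/h for a photon, f = 5.440 × 10^14 Hz.
Converting to PHz: f = 0.5440 PHz ≈ 0.544 PHz.

0.544 PHz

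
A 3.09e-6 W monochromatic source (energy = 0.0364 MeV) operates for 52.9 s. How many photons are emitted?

2.80e10 photons

Total energy: E_total = P·t = 3.09e-6 × 52.9 = 1.635e-4 J.
Per-photon energy: E = 5.832e-15 J.
N = E_total / E_photon = 2.80e10.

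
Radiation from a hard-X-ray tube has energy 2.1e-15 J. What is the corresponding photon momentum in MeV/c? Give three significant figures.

0.0131 MeV/c

Take c = 2.99792458e8 m/s, 1 eV = 1.602176634e-19 J.
For a photon p = E/c, so p = 7.005e-24 kg·m/s.
Converting to MeV/c: p = 0.01311 MeV/c ≈ 0.0131 MeV/c.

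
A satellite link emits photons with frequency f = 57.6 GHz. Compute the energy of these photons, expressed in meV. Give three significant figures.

0.238 meV

In SI units: f = 57.6 GHz = 5.76e10 Hz.
Since E = hf for a photon, E = 3.817e-23 J.
Converting to meV: E = 0.2382 meV ≈ 0.238 meV.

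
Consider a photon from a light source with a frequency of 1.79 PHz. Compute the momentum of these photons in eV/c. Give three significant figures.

7.40 eV/c

(h = 6.62607015 × 10^-34 J·s, c = 2.99792458 × 10^8 m/s, 1 eV = 1.602176634 × 10^-19 J.)
Convert to SI: f = 1.79 PHz = 1.79 × 10^15 Hz.
Since p = hf/c for a photon, p = 3.956 × 10^-27 kg·m/s.
Converting to eV/c: p = 7.403 eV/c ≈ 7.40 eV/c.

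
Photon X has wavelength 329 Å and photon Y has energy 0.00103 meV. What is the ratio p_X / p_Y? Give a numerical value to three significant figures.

3.66e7

p_X = 2.014e-26 kg·m/s (from wavelength = 329 Å, via p = h/λ).
p_Y = 5.505e-34 kg·m/s (from energy = 0.00103 meV, via p = E/c).
Ratio = 2.014e-26 / 5.505e-34 = 3.66e7.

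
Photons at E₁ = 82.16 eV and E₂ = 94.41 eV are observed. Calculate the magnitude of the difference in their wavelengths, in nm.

Using λ = hc/E: λ₁ = 1.5091e-8 m, λ₂ = 1.3133e-8 m.
|Δλ| = |1.5091e-8 − 1.3133e-8| = 1.96e-9 m = 1.96 nm.

1.96 nm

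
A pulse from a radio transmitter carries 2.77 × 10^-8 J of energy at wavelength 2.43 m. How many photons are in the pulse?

Per-photon energy: E = 8.175 × 10^-26 J (from wavelength = 2.43 m).
N = E_total / E_photon = 2.77 × 10^-8 J / 8.175 × 10^-26 J = 3.39 × 10^17.

3.39 × 10^17 photons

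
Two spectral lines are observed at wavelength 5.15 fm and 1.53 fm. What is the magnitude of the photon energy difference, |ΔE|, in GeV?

0.570 GeV

Using E = hc/λ: E₁ = 3.857 × 10^-11 J, E₂ = 1.298 × 10^-10 J.
|ΔE| = |3.857 × 10^-11 − 1.298 × 10^-10| = 9.13 × 10^-11 J = 0.570 GeV.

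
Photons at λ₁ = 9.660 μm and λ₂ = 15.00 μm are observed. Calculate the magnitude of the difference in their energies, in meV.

Using E = hc/λ: E₁ = 2.0564e-20 J, E₂ = 1.3243e-20 J.
|ΔE| = |2.0564e-20 − 1.3243e-20| = 7.32e-21 J = 45.7 meV.

45.7 meV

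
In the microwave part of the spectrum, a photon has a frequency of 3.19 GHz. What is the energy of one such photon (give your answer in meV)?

0.0132 meV

In SI units: f = 3.19 GHz = 3.19e9 Hz.
Apply E = hf: E = 2.114e-24 J.
Converting to meV: E = 0.01319 meV ≈ 0.0132 meV.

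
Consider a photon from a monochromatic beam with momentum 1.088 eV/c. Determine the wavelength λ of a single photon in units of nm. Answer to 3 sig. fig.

1140 nm

Convert to SI: p = 1.088 eV/c = 5.8146 × 10^-28 kg·m/s.
The photon relation is λ = h/p, giving λ = 1.140 × 10^-6 m.
Converting to nm: λ = 1140 nm ≈ 1140 nm.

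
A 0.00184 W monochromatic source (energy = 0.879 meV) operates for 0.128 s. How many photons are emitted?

1.67·10^18 photons

Total energy: E_total = P·t = 0.00184 × 0.128 = 2.355·10^-4 J.
Per-photon energy: E = 1.408·10^-22 J.
N = E_total / E_photon = 1.67·10^18.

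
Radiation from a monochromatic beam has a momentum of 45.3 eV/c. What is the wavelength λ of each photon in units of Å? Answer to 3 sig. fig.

In SI units: p = 45.3 eV/c = 2.4210e-26 kg·m/s.
The photon relation is λ = h/p, giving λ = 2.737e-8 m.
Converting to Å: λ = 273.7 Å ≈ 274 Å.

274 Å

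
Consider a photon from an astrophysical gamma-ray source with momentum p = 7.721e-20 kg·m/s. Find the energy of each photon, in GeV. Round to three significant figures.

0.144 GeV

Use c = 2.99792458e8 m/s, 1 eV = 1.602176634e-19 J.
Apply E = pc: E = 2.315e-11 J.
Converting to GeV: E = 0.1445 GeV ≈ 0.144 GeV.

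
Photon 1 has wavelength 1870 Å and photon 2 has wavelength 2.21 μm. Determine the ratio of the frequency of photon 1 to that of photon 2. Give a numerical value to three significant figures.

11.8

f_1 = 1.603e15 Hz (from wavelength = 1870 Å, via f = c/λ).
f_2 = 1.357e14 Hz (from wavelength = 2.21 μm, via f = c/λ).
Ratio = 1.603e15 / 1.357e14 = 11.8.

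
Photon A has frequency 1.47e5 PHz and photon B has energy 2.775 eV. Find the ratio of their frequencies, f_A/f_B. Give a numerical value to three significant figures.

2.19e5

f_A = 1.470e20 Hz (from frequency = 1.47e5 PHz, via f given directly).
f_B = 6.710e14 Hz (from energy = 2.775 eV, via f = E/h).
Ratio = 1.470e20 / 6.710e14 = 2.19e5.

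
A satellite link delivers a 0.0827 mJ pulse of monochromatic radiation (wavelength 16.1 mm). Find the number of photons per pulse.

Per-photon energy: E = 1.234·10^-23 J (from wavelength = 16.1 mm).
N = E_total / E_photon = 8.27·10^-5 J / 1.234·10^-23 J = 6.70·10^18.

6.70·10^18 photons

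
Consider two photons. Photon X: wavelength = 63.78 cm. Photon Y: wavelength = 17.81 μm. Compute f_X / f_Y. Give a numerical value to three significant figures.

2.79 × 10^-5

f_X = 4.700 × 10^8 Hz (from wavelength = 63.78 cm, via f = c/λ).
f_Y = 1.683 × 10^13 Hz (from wavelength = 17.81 μm, via f = c/λ).
Ratio = 4.700 × 10^8 / 1.683 × 10^13 = 2.79 × 10^-5.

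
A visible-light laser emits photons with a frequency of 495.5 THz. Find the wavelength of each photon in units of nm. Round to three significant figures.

605 nm

(c = 2.99792458e8 m/s.)
In SI units: f = 495.5 THz = 4.955e14 Hz.
Since λ = c/f for a photon, λ = 6.050e-7 m.
Converting to nm: λ = 605.0 nm ≈ 605 nm.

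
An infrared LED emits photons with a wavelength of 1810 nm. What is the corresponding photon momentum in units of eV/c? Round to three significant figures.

(h = 6.62607015e-34 J·s, c = 2.99792458e8 m/s, 1 eV = 1.602176634e-19 J.)
In SI units: λ = 1810 nm = 1.81e-6 m.
Apply p = h/λ: p = 3.661e-28 kg·m/s.
Converting to eV/c: p = 0.6850 eV/c ≈ 0.685 eV/c.

0.685 eV/c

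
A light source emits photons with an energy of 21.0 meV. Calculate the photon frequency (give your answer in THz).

Convert to SI: E = 21.0 meV = 3.3646 × 10^-21 J.
For a photon f = E/h, so f = 5.078 × 10^12 Hz.
Converting to THz: f = 5.078 THz ≈ 5.08 THz.

5.08 THz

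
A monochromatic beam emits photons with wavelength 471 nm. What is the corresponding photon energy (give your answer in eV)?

Use h = 6.62607015e-34 J·s, c = 2.99792458e8 m/s, 1 eV = 1.602176634e-19 J.
Convert to SI: λ = 471 nm = 4.71e-7 m.
Since E = hc/λ for a photon, E = 4.218e-19 J.
Converting to eV: E = 2.632 eV ≈ 2.63 eV.

2.63 eV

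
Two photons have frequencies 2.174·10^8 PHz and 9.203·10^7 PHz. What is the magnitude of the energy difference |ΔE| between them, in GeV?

Using E = hf: E₁ = 1.4405·10^-10 J, E₂ = 6.0980·10^-11 J.
|ΔE| = |1.4405·10^-10 − 6.0980·10^-11| = 8.31·10^-11 J = 0.518 GeV.

0.518 GeV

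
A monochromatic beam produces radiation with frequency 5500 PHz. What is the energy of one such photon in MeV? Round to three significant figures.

0.0227 MeV

Take h = 6.62607015e-34 J·s, 1 eV = 1.602176634e-19 J.
In SI units: f = 5500 PHz = 5.5e18 Hz.
For a photon E = hf, so E = 3.644e-15 J.
Converting to MeV: E = 0.02275 MeV ≈ 0.0227 MeV.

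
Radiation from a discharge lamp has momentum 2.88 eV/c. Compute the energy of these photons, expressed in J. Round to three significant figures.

First convert: p = 2.88 eV/c = 1.5392 × 10^-27 kg·m/s.
The photon relation is E = pc, giving E = 4.614 × 10^-19 J.
So E ≈ 4.61 × 10^-19 J.

4.61 × 10^-19 J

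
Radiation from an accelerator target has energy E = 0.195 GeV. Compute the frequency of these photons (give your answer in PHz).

Convert to SI: E = 0.195 GeV = 3.1242e-11 J.
For a photon f = E/h, so f = 4.715e22 Hz.
Converting to PHz: f = 4.715e7 PHz ≈ 4.72e7 PHz.

4.72e7 PHz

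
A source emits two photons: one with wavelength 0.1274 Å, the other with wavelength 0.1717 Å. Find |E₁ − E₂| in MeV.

0.0251 MeV

Using E = hc/λ: E₁ = 1.5592·10^-14 J, E₂ = 1.1569·10^-14 J.
|ΔE| = |1.5592·10^-14 − 1.1569·10^-14| = 4.02·10^-15 J = 0.0251 MeV.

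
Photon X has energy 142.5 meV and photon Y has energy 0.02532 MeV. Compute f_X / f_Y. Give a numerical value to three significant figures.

f_X = 3.446 × 10^13 Hz (from energy = 142.5 meV, via f = E/h).
f_Y = 6.122 × 10^18 Hz (from energy = 0.02532 MeV, via f = E/h).
Ratio = 3.446 × 10^13 / 6.122 × 10^18 = 5.63 × 10^-6.

5.63 × 10^-6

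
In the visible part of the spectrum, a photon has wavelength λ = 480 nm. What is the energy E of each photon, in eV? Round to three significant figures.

2.58 eV

Convert to SI: λ = 480 nm = 4.8 × 10^-7 m.
Apply E = hc/λ: E = 4.138 × 10^-19 J.
Converting to eV: E = 2.583 eV ≈ 2.58 eV.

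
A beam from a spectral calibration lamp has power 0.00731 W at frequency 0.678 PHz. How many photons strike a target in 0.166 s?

Total energy: E_total = P·t = 0.00731 × 0.166 = 0.001213 J.
Per-photon energy: E = 4.492e-19 J.
N = E_total / E_photon = 2.70e15.

2.70e15 photons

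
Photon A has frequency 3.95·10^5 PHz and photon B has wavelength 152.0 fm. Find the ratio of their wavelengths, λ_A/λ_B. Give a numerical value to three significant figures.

4.99

λ_A = 7.590·10^-13 m (from frequency = 3.95·10^5 PHz, via λ = c/f).
λ_B = 1.520·10^-13 m (from wavelength = 152.0 fm, via λ given directly).
Ratio = 7.590·10^-13 / 1.520·10^-13 = 4.99.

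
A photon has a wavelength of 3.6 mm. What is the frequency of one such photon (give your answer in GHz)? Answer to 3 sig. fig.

83.3 GHz

(c = 2.99792458 × 10^8 m/s.)
Convert to SI: λ = 3.6 mm = 0.0036 m.
The photon relation is f = c/λ, giving f = 8.328 × 10^10 Hz.
Converting to GHz: f = 83.28 GHz ≈ 83.3 GHz.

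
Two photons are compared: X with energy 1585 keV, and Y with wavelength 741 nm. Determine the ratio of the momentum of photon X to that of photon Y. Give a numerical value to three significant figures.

p_X = 8.471 × 10^-22 kg·m/s (from energy = 1585 keV, via p = E/c).
p_Y = 8.942 × 10^-28 kg·m/s (from wavelength = 741 nm, via p = h/λ).
Ratio = 8.471 × 10^-22 / 8.942 × 10^-28 = 9.47 × 10^5.

9.47 × 10^5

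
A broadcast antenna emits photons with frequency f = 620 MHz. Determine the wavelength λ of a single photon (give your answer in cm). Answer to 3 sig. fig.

48.4 cm

(c = 2.99792458 × 10^8 m/s.)
First convert: f = 620 MHz = 6.20 × 10^8 Hz.
The photon relation is λ = c/f, giving λ = 0.4835 m.
Converting to cm: λ = 48.35 cm ≈ 48.4 cm.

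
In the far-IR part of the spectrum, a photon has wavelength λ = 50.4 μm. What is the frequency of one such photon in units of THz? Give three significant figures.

5.95 THz

Use c = 2.99792458e8 m/s.
In SI units: λ = 50.4 μm = 5.04e-5 m.
The photon relation is f = c/λ, giving f = 5.948e12 Hz.
Converting to THz: f = 5.948 THz ≈ 5.95 THz.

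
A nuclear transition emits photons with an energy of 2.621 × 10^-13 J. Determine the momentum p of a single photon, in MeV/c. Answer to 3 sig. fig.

Take c = 2.99792458 × 10^8 m/s, 1 eV = 1.602176634 × 10^-19 J.
For a photon p = E/c, so p = 8.743 × 10^-22 kg·m/s.
Converting to MeV/c: p = 1.636 MeV/c ≈ 1.64 MeV/c.

1.64 MeV/c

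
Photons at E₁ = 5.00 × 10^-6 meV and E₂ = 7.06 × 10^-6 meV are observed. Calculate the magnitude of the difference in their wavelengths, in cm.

7240 cm

Using λ = hc/E: λ₁ = 248.0 m, λ₂ = 175.6 m.
|Δλ| = |248.0 − 175.6| = 72.4 m = 7240 cm.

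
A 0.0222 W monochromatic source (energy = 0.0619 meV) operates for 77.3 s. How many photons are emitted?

Total energy: E_total = P·t = 0.0222 × 77.3 = 1.716 J.
Per-photon energy: E = 9.917 × 10^-24 J.
N = E_total / E_photon = 1.73 × 10^23.

1.73 × 10^23 photons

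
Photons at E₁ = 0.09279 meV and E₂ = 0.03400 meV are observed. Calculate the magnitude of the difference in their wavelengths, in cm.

Using λ = hc/E: λ₁ = 0.013362 m, λ₂ = 0.036466 m.
|Δλ| = |0.013362 − 0.036466| = 0.0231 m = 2.31 cm.

2.31 cm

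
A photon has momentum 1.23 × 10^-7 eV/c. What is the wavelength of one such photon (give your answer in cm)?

1010 cm

Convert to SI: p = 1.23 × 10^-7 eV/c = 6.5735 × 10^-35 kg·m/s.
For a photon λ = h/p, so λ = 10.08 m.
Converting to cm: λ = 1008 cm ≈ 1010 cm.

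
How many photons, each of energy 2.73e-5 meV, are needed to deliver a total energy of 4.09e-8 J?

Per-photon energy: E = 4.374e-27 J (from energy = 2.73e-5 meV).
N = E_total / E_photon = 4.09e-8 J / 4.374e-27 J = 9.35e18.

9.35e18 photons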